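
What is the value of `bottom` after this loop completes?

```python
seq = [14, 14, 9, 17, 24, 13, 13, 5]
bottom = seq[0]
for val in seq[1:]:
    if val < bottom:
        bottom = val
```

Minimum of [14, 14, 9, 17, 24, 13, 13, 5]
`bottom` takes the values: 14 → 9 → 5

Answer: 5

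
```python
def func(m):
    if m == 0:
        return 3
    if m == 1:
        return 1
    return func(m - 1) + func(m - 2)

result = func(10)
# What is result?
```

Build up from base cases: func(0)=3, func(1)=1, func(2)=4, func(3)=5, func(4)=9, func(5)=14, func(6)=23, ..., func(10)=157

Answer: 157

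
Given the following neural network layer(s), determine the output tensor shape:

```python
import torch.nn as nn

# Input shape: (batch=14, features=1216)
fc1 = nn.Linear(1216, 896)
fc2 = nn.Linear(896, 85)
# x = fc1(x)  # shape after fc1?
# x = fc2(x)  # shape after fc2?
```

Input: (14, 1216) -> after fc1: (14, 896) -> Output: (14, 85)

Answer: (14, 85)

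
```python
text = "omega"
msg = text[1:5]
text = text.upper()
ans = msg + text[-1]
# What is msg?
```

Trace:
`text = "omega"` → text = 'omega'
`msg = text[1:5]` → msg = 'mega'
`text = text.upper()` → text = 'OMEGA'
`ans = msg + text[-1]` → ans = 'megaA'
So msg = 'mega'

Answer: 'mega'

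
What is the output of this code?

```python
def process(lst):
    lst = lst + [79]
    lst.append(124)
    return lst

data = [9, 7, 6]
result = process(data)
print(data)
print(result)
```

Key concept: rebinding parameter vs mutation.
Step by step:
`data = [9, 7, 6]` → data = [9, 7, 6]
`result = process(data)` → result = [9, 7, 6, 79, 124]
`print(data)` → prints [9, 7, 6]
`print(result)` → prints [9, 7, 6, 79, 124]

Answer:
[9, 7, 6]
[9, 7, 6, 79, 124]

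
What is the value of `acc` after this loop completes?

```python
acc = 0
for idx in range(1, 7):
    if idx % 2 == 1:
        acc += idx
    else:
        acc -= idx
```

Add odd, subtract even
`acc` takes the values: 0 → 1 → -1 → 2 → -2 → 3 → -3

Answer: -3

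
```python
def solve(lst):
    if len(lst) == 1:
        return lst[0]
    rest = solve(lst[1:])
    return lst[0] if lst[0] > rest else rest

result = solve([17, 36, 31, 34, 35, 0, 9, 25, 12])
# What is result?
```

Recursive max over [17, 36, 31, 34, 35, 0, 9, 25, 12] = 36

Answer: 36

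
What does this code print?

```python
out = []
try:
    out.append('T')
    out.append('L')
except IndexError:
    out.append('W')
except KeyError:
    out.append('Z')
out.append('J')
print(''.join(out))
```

Execution trace: 'T' (try body) → 'L' (try body, no exception) → 'J' (after the try/except). Output: TLJ

Answer: TLJ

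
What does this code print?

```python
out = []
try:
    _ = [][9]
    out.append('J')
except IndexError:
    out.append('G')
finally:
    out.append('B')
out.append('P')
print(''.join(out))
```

Execution trace: 'G' (except IndexError) → 'B' (finally) → 'P' (after the try/except). Output: GBP

Answer: GBP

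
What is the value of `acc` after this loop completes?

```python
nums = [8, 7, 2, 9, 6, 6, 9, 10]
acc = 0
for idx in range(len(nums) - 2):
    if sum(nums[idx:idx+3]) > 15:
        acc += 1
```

Count windows with sum > 15
`acc` takes the values: 0 → 1 → 2 → 3 → 4 → 5 → 6

Answer: 6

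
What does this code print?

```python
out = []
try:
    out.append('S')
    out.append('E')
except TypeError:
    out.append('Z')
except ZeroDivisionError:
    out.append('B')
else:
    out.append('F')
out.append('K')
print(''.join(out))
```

Execution trace: 'S' (try body) → 'E' (try body, no exception) → 'F' (else) → 'K' (after the try/except). Output: SEFK

Answer: SEFK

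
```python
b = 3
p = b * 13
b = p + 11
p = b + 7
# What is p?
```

Trace:
`b = 3` → b = 3
`p = b * 13` → p = 39
`b = p + 11` → b = 50
`p = b + 7` → p = 57
So p = 57

Answer: 57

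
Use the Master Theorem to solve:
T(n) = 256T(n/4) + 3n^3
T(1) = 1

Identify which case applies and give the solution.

a=256, b=4, f(n)=3n^3. log_4(256) = 4. Since c=3 < 4, Case 1 applies: T(n) = Θ(n^log_b(a)) = O(n^4).

Answer: O(n^4) - Case 1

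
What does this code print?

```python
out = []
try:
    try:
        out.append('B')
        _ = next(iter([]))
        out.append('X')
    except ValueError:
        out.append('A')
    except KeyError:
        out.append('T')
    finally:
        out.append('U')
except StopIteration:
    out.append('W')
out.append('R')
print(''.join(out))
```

Execution trace: 'B' (inner try body) → 'U' (inner finally) → 'W' (outer except StopIteration) → 'R' (after the try/except). Output: BUWR

Answer: BUWR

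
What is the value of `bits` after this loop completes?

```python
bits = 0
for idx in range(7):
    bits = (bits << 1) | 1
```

Build 7 consecutive 1-bits: 0b1111111
`bits` takes the values: 0 → 1 → 3 → 7 → 15 → 31 → 63 → 127

Answer: 127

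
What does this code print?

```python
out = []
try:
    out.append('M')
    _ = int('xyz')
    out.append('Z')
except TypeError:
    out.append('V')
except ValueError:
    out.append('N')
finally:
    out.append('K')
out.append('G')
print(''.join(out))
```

Execution trace: 'M' (try body) → 'N' (except ValueError) → 'K' (finally) → 'G' (after the try/except). Output: MNKG

Answer: MNKG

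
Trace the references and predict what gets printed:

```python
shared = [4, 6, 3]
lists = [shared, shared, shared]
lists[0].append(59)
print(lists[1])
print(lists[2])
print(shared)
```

Key concept: list of same reference.
Step by step:
`shared = [4, 6, 3]` → shared = [4, 6, 3]
`lists = [shared, shared, shared]` → lists = [[4, 6, 3], [4, 6, 3], [4, 6, 3]]
`lists[0].append(59)` → shared = [4, 6, 3, 59]; lists = [[4, 6, 3, 59], [4, 6, 3, 59], [4, 6, 3, 59]]
`print(lists[1])` → prints [4, 6, 3, 59]
`print(lists[2])` → prints [4, 6, 3, 59]
`print(shared)` → prints [4, 6, 3, 59]

Answer:
[4, 6, 3, 59]
[4, 6, 3, 59]
[4, 6, 3, 59]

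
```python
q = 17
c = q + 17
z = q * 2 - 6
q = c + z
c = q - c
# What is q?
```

Trace:
`q = 17` → q = 17
`c = q + 17` → c = 34
`z = q * 2 - 6` → z = 28
`q = c + z` → q = 62
`c = q - c` → c = 28
So q = 62

Answer: 62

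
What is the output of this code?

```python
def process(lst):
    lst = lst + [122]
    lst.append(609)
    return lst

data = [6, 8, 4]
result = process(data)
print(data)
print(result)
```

Key concept: rebinding parameter vs mutation.
Step by step:
`data = [6, 8, 4]` → data = [6, 8, 4]
`result = process(data)` → result = [6, 8, 4, 122, 609]
`print(data)` → prints [6, 8, 4]
`print(result)` → prints [6, 8, 4, 122, 609]

Answer:
[6, 8, 4]
[6, 8, 4, 122, 609]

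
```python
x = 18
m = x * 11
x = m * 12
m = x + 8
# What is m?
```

Trace:
`x = 18` → x = 18
`m = x * 11` → m = 198
`x = m * 12` → x = 2376
`m = x + 8` → m = 2384
So m = 2384

Answer: 2384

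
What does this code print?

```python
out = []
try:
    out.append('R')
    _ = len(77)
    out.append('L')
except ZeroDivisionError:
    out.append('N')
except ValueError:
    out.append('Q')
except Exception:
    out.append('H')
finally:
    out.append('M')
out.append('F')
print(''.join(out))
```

Execution trace: 'R' (try body) → 'H' (except Exception) → 'M' (finally) → 'F' (after the try/except). Output: RHMF

Answer: RHMF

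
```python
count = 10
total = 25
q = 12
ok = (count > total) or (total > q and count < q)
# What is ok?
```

Trace:
`count = 10` → count = 10
`total = 25` → total = 25
`q = 12` → q = 12
`ok = (count > total) or (total > q and count < q)` → ok = True
So ok = True

Answer: True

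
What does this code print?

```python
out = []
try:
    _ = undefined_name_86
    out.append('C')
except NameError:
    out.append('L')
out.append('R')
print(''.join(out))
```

Execution trace: 'L' (except NameError) → 'R' (after the try/except). Output: LR

Answer: LR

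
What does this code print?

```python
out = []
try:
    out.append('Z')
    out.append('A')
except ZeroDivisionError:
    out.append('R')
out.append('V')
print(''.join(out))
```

Execution trace: 'Z' (try body) → 'A' (try body, no exception) → 'V' (after the try/except). Output: ZAV

Answer: ZAV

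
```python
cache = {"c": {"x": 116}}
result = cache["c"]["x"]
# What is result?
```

Trace:
`cache = {"c": {"x": 116}}` → cache = {'c': {'x': 116}}
`result = cache["c"]["x"]` → result = 116
So result = 116

Answer: 116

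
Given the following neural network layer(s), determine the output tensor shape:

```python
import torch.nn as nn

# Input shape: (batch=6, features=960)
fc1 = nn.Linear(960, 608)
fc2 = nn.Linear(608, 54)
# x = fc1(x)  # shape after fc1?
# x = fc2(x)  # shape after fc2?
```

Input: (6, 960) -> after fc1: (6, 608) -> Output: (6, 54)

Answer: (6, 54)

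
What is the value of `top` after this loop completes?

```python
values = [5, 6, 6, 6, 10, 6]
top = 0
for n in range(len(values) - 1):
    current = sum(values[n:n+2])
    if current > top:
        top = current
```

Max sum of 2-element window in [5, 6, 6, 6, 10, 6]
`top` takes the values: 0 → 11 → 12 → 16

Answer: 16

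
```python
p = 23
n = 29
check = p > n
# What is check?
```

Trace:
`p = 23` → p = 23
`n = 29` → n = 29
`check = p > n` → check = False
So check = False

Answer: False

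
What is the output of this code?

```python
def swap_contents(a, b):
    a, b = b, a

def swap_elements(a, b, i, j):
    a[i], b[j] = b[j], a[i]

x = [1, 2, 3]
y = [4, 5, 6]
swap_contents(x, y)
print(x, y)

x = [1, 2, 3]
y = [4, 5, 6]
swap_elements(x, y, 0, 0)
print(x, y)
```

Key concept: parameter rebinding vs mutation.
Step by step:
`x = [1, 2, 3]` → x = [1, 2, 3]
`y = [4, 5, 6]` → y = [4, 5, 6]
`swap_contents(x, y)` → no visible change to tracked variables
`print(x, y)` → prints [1, 2, 3] [4, 5, 6]
`x = [1, 2, 3]` → x = [1, 2, 3]
`y = [4, 5, 6]` → y = [4, 5, 6]
`swap_elements(x, y, 0, 0)` → x = [4, 2, 3]; y = [1, 5, 6]
`print(x, y)` → prints [4, 2, 3] [1, 5, 6]

Answer:
[1, 2, 3] [4, 5, 6]
[4, 2, 3] [1, 5, 6]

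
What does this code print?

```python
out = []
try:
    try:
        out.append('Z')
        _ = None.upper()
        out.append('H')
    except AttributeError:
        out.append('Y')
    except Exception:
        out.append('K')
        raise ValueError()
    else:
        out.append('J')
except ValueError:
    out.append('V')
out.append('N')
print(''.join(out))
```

Execution trace: 'Z' (try body) → 'Y' (except AttributeError) → 'N' (after the try/except). Output: ZYN

Answer: ZYN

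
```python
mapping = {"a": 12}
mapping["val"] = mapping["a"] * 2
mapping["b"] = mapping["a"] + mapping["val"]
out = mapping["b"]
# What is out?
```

Trace:
`mapping = {"a": 12}` → mapping = {'a': 12}
`mapping["val"] = mapping["a"] * 2` → mapping = {'a': 12, 'val': 24}
`mapping["b"] = mapping["a"] + mapping["val"]` → mapping = {'a': 12, 'val': 24, 'b': 36}
`out = mapping["b"]` → out = 36
So out = 36

Answer: 36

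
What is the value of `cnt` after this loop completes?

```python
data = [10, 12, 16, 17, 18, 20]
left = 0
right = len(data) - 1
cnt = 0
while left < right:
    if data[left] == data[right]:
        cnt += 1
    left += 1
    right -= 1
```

Count matching pairs from ends
`cnt` takes the values: 0

Answer: 0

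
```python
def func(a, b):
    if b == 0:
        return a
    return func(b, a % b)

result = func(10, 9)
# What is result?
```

func(10, 9) -> func(9, 1) -> func(1, 0) -> 1

Answer: 1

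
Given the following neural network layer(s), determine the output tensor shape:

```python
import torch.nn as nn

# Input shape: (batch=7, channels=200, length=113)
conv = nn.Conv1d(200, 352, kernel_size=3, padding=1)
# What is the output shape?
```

Input: (7, 200, 113) -> Output: (7, 352, 113)

Answer: (7, 352, 113)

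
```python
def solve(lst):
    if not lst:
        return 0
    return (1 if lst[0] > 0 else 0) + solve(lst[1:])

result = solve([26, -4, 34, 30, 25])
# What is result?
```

Count of positive elements in [26, -4, 34, 30, 25] = 4

Answer: 4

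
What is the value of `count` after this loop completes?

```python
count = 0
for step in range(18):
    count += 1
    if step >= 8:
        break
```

Loop breaks when step reaches 8, count is 9
`count` takes the values: 0 → 1 → 2 → 3 → 4 → 5 → 6 → 7 → 8 → 9

Answer: 9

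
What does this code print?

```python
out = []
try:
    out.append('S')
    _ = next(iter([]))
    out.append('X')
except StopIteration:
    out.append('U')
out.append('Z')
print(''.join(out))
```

Execution trace: 'S' (try body) → 'U' (except StopIteration) → 'Z' (after the try/except). Output: SUZ

Answer: SUZ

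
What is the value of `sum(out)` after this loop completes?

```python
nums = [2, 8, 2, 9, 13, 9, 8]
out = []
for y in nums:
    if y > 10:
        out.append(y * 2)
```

Sum of doubled values > 10
`out` takes the values: [] → [26]
So `sum(out)` = 26

Answer: 26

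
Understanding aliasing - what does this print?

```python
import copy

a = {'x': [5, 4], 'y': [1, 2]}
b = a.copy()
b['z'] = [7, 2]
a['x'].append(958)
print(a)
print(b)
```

Key concept: shallow copy of dict with mutable values.
Step by step:
`a = {'x': [5, 4], 'y': [1, 2]}` → a = {'x': [5, 4], 'y': [1, 2]}
`b = a.copy()` → b = {'x': [5, 4], 'y': [1, 2]}
`b['z'] = [7, 2]` → b = {'x': [5, 4], 'y': [1, 2], 'z': [7, 2]}
`a['x'].append(958)` → a = {'x': [5, 4, 958], 'y': [1, 2]}; b = {'x': [5, 4, 958], 'y': [1, 2], 'z': [7, 2]}
`print(a)` → prints {'x': [5, 4, 958], 'y': [1, 2]}
`print(b)` → prints {'x': [5, 4, 958], 'y': [1, 2], 'z': [7, 2]}

Answer:
{'x': [5, 4, 958], 'y': [1, 2]}
{'x': [5, 4, 958], 'y': [1, 2], 'z': [7, 2]}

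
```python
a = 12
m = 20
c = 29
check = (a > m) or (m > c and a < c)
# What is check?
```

Trace:
`a = 12` → a = 12
`m = 20` → m = 20
`c = 29` → c = 29
`check = (a > m) or (m > c and a < c)` → check = False
So check = False

Answer: False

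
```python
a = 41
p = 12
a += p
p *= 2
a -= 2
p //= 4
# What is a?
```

Trace:
`a = 41` → a = 41
`p = 12` → p = 12
`a += p` → a = 53
`p *= 2` → p = 24
`a -= 2` → a = 51
`p //= 4` → p = 6
So a = 51

Answer: 51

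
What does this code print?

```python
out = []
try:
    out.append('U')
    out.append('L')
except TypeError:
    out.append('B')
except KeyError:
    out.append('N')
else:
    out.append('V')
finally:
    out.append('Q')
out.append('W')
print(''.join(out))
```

Execution trace: 'U' (try body) → 'L' (try body, no exception) → 'V' (else) → 'Q' (finally) → 'W' (after the try/except). Output: ULVQW

Answer: ULVQW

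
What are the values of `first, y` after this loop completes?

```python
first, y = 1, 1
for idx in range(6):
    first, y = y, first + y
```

Fibonacci: after 6 iterations
`first, y` takes the values: (1, 1) → (1, 2) → (2, 3) → (3, 5) → (5, 8) → (8, 13) → (13, 21)

Answer: 13, 21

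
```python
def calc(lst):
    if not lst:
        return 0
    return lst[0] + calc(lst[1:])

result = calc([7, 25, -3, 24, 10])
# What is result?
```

7 + 25 + (-3) + 24 + 10 + 0 = 63

Answer: 63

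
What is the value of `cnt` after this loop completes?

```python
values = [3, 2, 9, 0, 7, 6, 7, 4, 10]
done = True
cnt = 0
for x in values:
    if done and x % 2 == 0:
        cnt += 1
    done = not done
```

Count even values at even positions
`cnt` takes the values: 0 → 1

Answer: 1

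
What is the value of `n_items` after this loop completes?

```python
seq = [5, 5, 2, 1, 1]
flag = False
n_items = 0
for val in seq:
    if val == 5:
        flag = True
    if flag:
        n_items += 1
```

Count elements after first 5 in [5, 5, 2, 1, 1]
`n_items` takes the values: 0 → 1 → 2 → 3 → 4 → 5

Answer: 5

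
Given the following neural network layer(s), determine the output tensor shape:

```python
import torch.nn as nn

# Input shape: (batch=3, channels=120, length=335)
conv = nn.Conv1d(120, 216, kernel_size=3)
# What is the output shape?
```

Input: (3, 120, 335) -> Output: (3, 216, 333)

Answer: (3, 216, 333)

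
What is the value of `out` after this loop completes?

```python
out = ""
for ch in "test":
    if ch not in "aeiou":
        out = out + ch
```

Remove vowels from 'test'
`out` takes the values: "" → "t" → "ts" → "tst"

Answer: "tst"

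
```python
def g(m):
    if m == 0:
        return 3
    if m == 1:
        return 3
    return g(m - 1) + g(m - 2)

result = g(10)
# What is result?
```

Build up from base cases: g(0)=3, g(1)=3, g(2)=6, g(3)=9, g(4)=15, g(5)=24, g(6)=39, ..., g(10)=267

Answer: 267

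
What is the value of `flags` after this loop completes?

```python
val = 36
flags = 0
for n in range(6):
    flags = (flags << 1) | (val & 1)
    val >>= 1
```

Reverse lowest 6 bits of 36
`flags` takes the values: 0 → 1 → 2 → 4 → 9

Answer: 9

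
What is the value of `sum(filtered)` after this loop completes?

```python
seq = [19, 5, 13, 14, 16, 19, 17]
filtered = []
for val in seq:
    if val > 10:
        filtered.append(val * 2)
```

Sum of doubled values > 10
`filtered` takes the values: [] → [38] → [38, 26] → [38, 26, 28] → [38, 26, 28, 32] → [38, 26, 28, 32, 38] → [38, 26, 28, 32, 38, 34]
So `sum(filtered)` = 196

Answer: 196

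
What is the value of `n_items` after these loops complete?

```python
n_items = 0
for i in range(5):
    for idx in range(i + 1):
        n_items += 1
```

Triangle: 1 + 2 + ... + 5
`n_items` takes the values: 0 → 1 → 2 → 3 → 4 → 5 → 6 → 7 → 8 → 9 → 10 → 11 → 12 → 13 → 14 → 15

Answer: 15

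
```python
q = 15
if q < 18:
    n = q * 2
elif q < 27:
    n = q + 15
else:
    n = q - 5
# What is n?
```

Trace:
`q = 15` → q = 15
`if q < 18: ...` → q < 18 is True → n = 30
So n = 30

Answer: 30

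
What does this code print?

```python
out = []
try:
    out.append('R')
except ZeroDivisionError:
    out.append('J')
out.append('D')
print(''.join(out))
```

Execution trace: 'R' (try body, no exception) → 'D' (after the try/except). Output: RD

Answer: RD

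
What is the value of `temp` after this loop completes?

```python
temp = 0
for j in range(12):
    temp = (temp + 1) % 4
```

Increment mod 4, 12 times = 0
`temp` takes the values: 0 → 1 → 2 → 3 → 0 → 1 → 2 → 3 → 0 → 1 → 2 → 3 → 0

Answer: 0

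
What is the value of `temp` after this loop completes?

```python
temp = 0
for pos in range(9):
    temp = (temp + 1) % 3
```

Increment mod 3, 9 times = 0
`temp` takes the values: 0 → 1 → 2 → 0 → 1 → 2 → 0 → 1 → 2 → 0

Answer: 0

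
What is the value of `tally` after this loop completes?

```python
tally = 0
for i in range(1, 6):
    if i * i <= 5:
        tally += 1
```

Count numbers where i² ≤ 5
`tally` takes the values: 0 → 1 → 2

Answer: 2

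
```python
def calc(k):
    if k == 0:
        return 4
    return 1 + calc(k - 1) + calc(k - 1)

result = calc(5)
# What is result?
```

calc(k) = 1 + 2·calc(k-1), calc(0)=4. Closed form: (4+1)·2^5 - 1 = 159.

Answer: 159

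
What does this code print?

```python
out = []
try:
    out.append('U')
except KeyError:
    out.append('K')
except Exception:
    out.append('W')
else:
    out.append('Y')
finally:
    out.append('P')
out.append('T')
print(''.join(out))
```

Execution trace: 'U' (try body, no exception) → 'Y' (else) → 'P' (finally) → 'T' (after the try/except). Output: UYPT

Answer: UYPT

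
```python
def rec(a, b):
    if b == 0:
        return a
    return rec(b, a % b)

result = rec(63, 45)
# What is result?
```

rec(63, 45) -> rec(45, 18) -> rec(18, 9) -> rec(9, 0) -> 9

Answer: 9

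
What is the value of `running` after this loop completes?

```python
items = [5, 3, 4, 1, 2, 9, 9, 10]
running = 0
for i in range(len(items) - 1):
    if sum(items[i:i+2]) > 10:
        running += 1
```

Count windows with sum > 10
`running` takes the values: 0 → 1 → 2 → 3

Answer: 3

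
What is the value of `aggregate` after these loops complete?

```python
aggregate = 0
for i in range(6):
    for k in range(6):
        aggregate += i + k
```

Sum of all i+k for i,k in 6x6
`aggregate` takes the values: 0 → 1 → 3 → 6 → 10 → 15 → 16 → 18 → 21 → 25 → 30 → 36 → 38 → 41 → 45 → 50 → 56 → 63 → 66 → 70 → 75 → 81 → 88 → 96 → 100 → 105 → 111 → 118 → 126 → 135 → 140 → 146 → 153 → 161 → 170 → 180

Answer: 180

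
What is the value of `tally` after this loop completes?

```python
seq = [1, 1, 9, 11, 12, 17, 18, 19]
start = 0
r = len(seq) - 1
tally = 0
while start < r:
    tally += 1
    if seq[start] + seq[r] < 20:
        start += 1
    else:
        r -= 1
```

Steps to find pair summing to 20
`tally` takes the values: 0 → 1 → 2 → 3 → 4 → 5 → 6 → 7

Answer: 7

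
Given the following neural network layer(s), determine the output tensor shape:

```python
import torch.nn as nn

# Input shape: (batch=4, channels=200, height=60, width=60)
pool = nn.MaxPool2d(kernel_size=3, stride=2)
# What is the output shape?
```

Input: (4, 200, 60, 60) -> Output: (4, 200, 29, 29)

Answer: (4, 200, 29, 29)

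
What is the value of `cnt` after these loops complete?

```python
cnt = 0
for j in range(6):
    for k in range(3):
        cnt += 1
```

6 * 3 = 18
`cnt` takes the values: 0 → 1 → 2 → 3 → 4 → 5 → 6 → 7 → 8 → 9 → 10 → 11 → 12 → 13 → 14 → 15 → 16 → 17 → 18

Answer: 18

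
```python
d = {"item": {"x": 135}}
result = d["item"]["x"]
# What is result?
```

Trace:
`d = {"item": {"x": 135}}` → d = {'item': {'x': 135}}
`result = d["item"]["x"]` → result = 135
So result = 135

Answer: 135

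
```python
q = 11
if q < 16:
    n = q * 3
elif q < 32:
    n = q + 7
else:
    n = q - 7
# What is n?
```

Trace:
`q = 11` → q = 11
`if q < 16: ...` → q < 16 is True → n = 33
So n = 33

Answer: 33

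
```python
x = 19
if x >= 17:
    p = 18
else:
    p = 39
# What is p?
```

Trace:
`x = 19` → x = 19
`if x >= 17: ...` → x >= 17 is True → p = 18
So p = 18

Answer: 18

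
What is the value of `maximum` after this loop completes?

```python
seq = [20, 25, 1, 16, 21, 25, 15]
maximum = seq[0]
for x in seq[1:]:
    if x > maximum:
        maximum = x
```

Maximum of [20, 25, 1, 16, 21, 25, 15]
`maximum` takes the values: 20 → 25

Answer: 25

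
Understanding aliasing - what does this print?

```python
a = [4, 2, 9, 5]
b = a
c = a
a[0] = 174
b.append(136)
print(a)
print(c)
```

Key concept: multiple aliases.
Step by step:
`a = [4, 2, 9, 5]` → a = [4, 2, 9, 5]
`b = a` → b = [4, 2, 9, 5] (same object as a)
`c = a` → c = [4, 2, 9, 5] (same object as a, b)
`a[0] = 174` → a = [174, 2, 9, 5] (same object as b, c); b = [174, 2, 9, 5] (same object as a, c); c = [174, 2, 9, 5] (same object as a, b)
`b.append(136)` → a = [174, 2, 9, 5, 136] (same object as b, c); b = [174, 2, 9, 5, 136] (same object as a, c); c = [174, 2, 9, 5, 136] (same object as a, b)
`print(a)` → prints [174, 2, 9, 5, 136]
`print(c)` → prints [174, 2, 9, 5, 136]

Answer:
[174, 2, 9, 5, 136]
[174, 2, 9, 5, 136]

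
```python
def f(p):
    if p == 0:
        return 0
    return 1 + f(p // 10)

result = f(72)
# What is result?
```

Count of digits of 72: 2

Answer: 2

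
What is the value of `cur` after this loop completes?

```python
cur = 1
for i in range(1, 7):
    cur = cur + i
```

Start at 1, add 1 through 6
`cur` takes the values: 1 → 2 → 4 → 7 → 11 → 16 → 22

Answer: 22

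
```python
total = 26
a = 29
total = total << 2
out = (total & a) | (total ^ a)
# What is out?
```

Trace:
`total = 26` → total = 26
`a = 29` → a = 29
`total = total << 2` → total = 104
`out = (total & a) | (total ^ a)` → out = 125
So out = 125

Answer: 125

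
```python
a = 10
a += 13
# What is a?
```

Trace:
`a = 10` → a = 10
`a += 13` → a = 23
So a = 23

Answer: 23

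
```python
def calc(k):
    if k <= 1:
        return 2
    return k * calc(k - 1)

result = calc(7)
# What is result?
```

calc(7) = 7 * 6 * 5 * 4 * 3 * 2 * 2 = 10080

Answer: 10080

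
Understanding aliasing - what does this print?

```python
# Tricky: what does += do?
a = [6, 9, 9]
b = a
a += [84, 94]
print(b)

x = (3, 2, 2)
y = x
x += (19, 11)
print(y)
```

Key concept: += behavior differs for mutable vs immutable.
Step by step:
`a = [6, 9, 9]` → a = [6, 9, 9]
`b = a` → b = [6, 9, 9] (same object as a)
`a += [84, 94]` → a = [6, 9, 9, 84, 94] (same object as b); b = [6, 9, 9, 84, 94] (same object as a)
`print(b)` → prints [6, 9, 9, 84, 94]
`x = (3, 2, 2)` → x = (3, 2, 2)
`y = x` → y = (3, 2, 2)
`x += (19, 11)` → x = (3, 2, 2, 19, 11)
`print(y)` → prints (3, 2, 2)

Answer:
[6, 9, 9, 84, 94]
(3, 2, 2)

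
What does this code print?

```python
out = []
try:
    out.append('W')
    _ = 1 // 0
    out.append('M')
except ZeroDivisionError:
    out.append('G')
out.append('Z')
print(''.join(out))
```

Execution trace: 'W' (try body) → 'G' (except ZeroDivisionError) → 'Z' (after the try/except). Output: WGZ

Answer: WGZ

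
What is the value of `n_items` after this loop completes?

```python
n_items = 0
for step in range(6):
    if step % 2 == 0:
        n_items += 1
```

Count numbers divisible by 2 in range(6)
`n_items` takes the values: 0 → 1 → 2 → 3

Answer: 3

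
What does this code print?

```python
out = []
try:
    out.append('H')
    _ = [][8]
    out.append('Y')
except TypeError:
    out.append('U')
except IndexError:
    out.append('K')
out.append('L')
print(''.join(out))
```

Execution trace: 'H' (try body) → 'K' (except IndexError) → 'L' (after the try/except). Output: HKL

Answer: HKL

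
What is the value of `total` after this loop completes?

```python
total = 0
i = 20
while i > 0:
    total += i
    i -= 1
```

Sum 20 down to 1
`total` takes the values: 0 → 20 → 39 → 57 → 74 → 90 → 105 → 119 → 132 → 144 → 155 → 165 → 174 → 182 → 189 → 195 → 200 → 204 → 207 → 209 → 210

Answer: 210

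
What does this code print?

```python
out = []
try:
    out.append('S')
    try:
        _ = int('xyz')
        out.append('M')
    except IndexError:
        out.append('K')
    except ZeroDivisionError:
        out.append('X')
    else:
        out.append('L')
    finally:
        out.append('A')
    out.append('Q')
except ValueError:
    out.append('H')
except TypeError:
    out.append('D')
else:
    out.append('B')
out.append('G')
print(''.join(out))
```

Execution trace: 'S' (try body) → 'A' (inner finally) → 'H' (except ValueError) → 'G' (after the try/except). Output: SAHG

Answer: SAHG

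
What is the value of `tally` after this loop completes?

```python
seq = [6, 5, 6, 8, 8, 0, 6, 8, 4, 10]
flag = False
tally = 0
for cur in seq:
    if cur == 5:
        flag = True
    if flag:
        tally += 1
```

Count elements after first 5 in [6, 5, 6, 8, 8, 0, 6, 8, 4, 10]
`tally` takes the values: 0 → 1 → 2 → 3 → 4 → 5 → 6 → 7 → 8 → 9

Answer: 9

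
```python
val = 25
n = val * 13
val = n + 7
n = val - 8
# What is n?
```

Trace:
`val = 25` → val = 25
`n = val * 13` → n = 325
`val = n + 7` → val = 332
`n = val - 8` → n = 324
So n = 324

Answer: 324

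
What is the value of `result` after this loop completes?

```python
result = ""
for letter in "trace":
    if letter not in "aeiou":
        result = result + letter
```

Remove vowels from 'trace'
`result` takes the values: "" → "t" → "tr" → "trc"

Answer: "trc"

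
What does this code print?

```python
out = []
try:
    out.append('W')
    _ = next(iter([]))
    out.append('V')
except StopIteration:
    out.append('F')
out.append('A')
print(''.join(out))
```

Execution trace: 'W' (try body) → 'F' (except StopIteration) → 'A' (after the try/except). Output: WFA

Answer: WFA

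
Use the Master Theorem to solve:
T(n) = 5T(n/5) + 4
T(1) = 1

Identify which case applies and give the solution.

a=5, b=5, f(n)=4. log_5(5) = 1. Since c=0 < 1, Case 1 applies: T(n) = Θ(n^log_b(a)) = O(n).

Answer: O(n) - Case 1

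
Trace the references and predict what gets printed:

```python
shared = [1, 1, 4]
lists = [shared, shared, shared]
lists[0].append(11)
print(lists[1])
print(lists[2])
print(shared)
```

Key concept: list of same reference.
Step by step:
`shared = [1, 1, 4]` → shared = [1, 1, 4]
`lists = [shared, shared, shared]` → lists = [[1, 1, 4], [1, 1, 4], [1, 1, 4]]
`lists[0].append(11)` → shared = [1, 1, 4, 11]; lists = [[1, 1, 4, 11], [1, 1, 4, 11], [1, 1, 4, 11]]
`print(lists[1])` → prints [1, 1, 4, 11]
`print(lists[2])` → prints [1, 1, 4, 11]
`print(shared)` → prints [1, 1, 4, 11]

Answer:
[1, 1, 4, 11]
[1, 1, 4, 11]
[1, 1, 4, 11]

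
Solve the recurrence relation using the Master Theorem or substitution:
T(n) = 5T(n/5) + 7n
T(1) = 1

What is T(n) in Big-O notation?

By Master Theorem: a=5, b=5, f(n)=7n. Since log_5(5) = 1 and f(n) = Θ(n^1), Case 2 applies. T(n) = O(n log n).

Answer: O(n log n)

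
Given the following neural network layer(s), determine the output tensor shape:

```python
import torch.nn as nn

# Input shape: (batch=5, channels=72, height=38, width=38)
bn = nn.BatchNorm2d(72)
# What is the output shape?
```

Input: (5, 72, 38, 38) -> Output: (5, 72, 38, 38)

Answer: (5, 72, 38, 38)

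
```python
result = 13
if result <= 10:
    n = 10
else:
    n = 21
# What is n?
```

Trace:
`result = 13` → result = 13
`if result <= 10: ...` → result <= 10 is False, take else branch → n = 21
So n = 21

Answer: 21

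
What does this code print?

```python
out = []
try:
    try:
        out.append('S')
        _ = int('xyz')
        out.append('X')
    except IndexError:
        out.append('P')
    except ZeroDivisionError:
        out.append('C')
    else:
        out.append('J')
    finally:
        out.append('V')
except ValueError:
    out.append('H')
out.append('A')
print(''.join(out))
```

Execution trace: 'S' (try body) → 'V' (finally) → 'H' (outer except ValueError) → 'A' (after the try/except). Output: SVHA

Answer: SVHA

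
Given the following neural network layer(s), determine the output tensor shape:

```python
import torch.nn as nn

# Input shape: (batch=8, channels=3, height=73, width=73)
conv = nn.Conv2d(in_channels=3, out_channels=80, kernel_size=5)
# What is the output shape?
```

Input: (8, 3, 73, 73) -> Output: (8, 80, 69, 69)

Answer: (8, 80, 69, 69)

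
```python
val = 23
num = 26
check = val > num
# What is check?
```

Trace:
`val = 23` → val = 23
`num = 26` → num = 26
`check = val > num` → check = False
So check = False

Answer: False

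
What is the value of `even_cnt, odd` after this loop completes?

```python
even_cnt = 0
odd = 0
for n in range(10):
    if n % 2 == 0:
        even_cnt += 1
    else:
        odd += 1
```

Count evens and odds in range(10)
`even_cnt, odd` takes the values: (0, 0) → (1, 0) → (1, 1) → (2, 1) → (2, 2) → (3, 2) → (3, 3) → (4, 3) → (4, 4) → (5, 4) → (5, 5)

Answer: 5, 5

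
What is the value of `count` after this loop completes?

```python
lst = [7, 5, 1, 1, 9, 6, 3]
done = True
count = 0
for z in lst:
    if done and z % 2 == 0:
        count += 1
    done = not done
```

Count even values at even positions
`count` takes the values: 0

Answer: 0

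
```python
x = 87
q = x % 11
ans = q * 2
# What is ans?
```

Trace:
`x = 87` → x = 87
`q = x % 11` → q = 10
`ans = q * 2` → ans = 20
So ans = 20

Answer: 20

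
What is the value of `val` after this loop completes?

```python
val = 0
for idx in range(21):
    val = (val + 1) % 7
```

Increment mod 7, 21 times = 0
`val` takes the values: 0 → 1 → 2 → 3 → 4 → 5 → 6 → 0 → 1 → 2 → 3 → 4 → 5 → 6 → 0 → 1 → 2 → 3 → 4 → 5 → 6 → 0

Answer: 0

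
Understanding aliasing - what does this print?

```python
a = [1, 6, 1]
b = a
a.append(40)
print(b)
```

Key concept: basic list aliasing.
Step by step:
`a = [1, 6, 1]` → a = [1, 6, 1]
`b = a` → b = [1, 6, 1] (same object as a)
`a.append(40)` → a = [1, 6, 1, 40] (same object as b); b = [1, 6, 1, 40] (same object as a)
`print(b)` → prints [1, 6, 1, 40]

Answer: [1, 6, 1, 40]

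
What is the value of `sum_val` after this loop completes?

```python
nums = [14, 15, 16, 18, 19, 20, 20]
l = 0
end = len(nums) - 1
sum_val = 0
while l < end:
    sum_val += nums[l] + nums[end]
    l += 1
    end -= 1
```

Sum of pairs from ends
`sum_val` takes the values: 0 → 34 → 69 → 104

Answer: 104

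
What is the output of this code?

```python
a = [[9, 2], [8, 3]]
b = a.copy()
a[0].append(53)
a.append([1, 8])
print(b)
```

Key concept: shallow copy with nested lists.
Step by step:
`a = [[9, 2], [8, 3]]` → a = [[9, 2], [8, 3]]
`b = a.copy()` → b = [[9, 2], [8, 3]]
`a[0].append(53)` → a = [[9, 2, 53], [8, 3]]; b = [[9, 2, 53], [8, 3]]
`a.append([1, 8])` → a = [[9, 2, 53], [8, 3], [1, 8]]
`print(b)` → prints [[9, 2, 53], [8, 3]]

Answer: [[9, 2, 53], [8, 3]]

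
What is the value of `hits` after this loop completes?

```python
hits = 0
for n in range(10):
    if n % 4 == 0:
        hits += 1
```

Count numbers divisible by 4 in range(10)
`hits` takes the values: 0 → 1 → 2 → 3

Answer: 3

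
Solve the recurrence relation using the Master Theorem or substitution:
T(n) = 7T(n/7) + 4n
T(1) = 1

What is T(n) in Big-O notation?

By Master Theorem: a=7, b=7, f(n)=4n. Since log_7(7) = 1 and f(n) = Θ(n^1), Case 2 applies. T(n) = O(n log n).

Answer: O(n log n)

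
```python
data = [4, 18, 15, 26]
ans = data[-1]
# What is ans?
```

Trace:
`data = [4, 18, 15, 26]` → data = [4, 18, 15, 26]
`ans = data[-1]` → ans = 26
So ans = 26

Answer: 26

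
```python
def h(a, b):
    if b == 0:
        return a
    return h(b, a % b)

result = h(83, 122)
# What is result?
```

h(83, 122) -> h(122, 83) -> h(83, 39) -> h(39, 5) -> h(5, 4) -> h(4, 1) -> h(1, 0) -> 1

Answer: 1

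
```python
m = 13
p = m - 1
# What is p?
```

Trace:
`m = 13` → m = 13
`p = m - 1` → p = 12
So p = 12

Answer: 12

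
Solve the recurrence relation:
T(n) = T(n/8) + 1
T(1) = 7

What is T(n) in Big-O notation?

Each step divides n by 8 and adds 1. After log_8(n) steps we reach T(1)=7. So T(n) = 1·log_8(n) + 7 = O(log n).

Answer: O(log n)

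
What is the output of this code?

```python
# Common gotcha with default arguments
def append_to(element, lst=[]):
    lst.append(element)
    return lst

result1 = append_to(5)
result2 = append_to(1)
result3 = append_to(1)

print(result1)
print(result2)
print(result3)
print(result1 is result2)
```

Key concept: mutable default argument gotcha.
Step by step:
`result1 = append_to(5)` → result1 = [5]
`result2 = append_to(1)` → result1 = [5, 1] (same object as result2); result2 = [5, 1] (same object as result1)
`result3 = append_to(1)` → result1 = [5, 1, 1] (same object as result2, result3); result2 = [5, 1, 1] (same object as result1, result3); result3 = [5, 1, 1] (same object as result1, result2)
`print(result1)` → prints [5, 1, 1]
`print(result2)` → prints [5, 1, 1]
`print(result3)` → prints [5, 1, 1]
`print(result1 is result2)` → prints True

Answer:
[5, 1, 1]
[5, 1, 1]
[5, 1, 1]
True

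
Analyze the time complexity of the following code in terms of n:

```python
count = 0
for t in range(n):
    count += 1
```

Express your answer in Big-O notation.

Each loop level contributes: n. Multiplying the contributions gives O(n).

Answer: O(n)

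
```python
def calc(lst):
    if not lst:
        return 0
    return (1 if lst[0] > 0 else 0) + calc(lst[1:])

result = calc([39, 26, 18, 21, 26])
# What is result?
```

Count of positive elements in [39, 26, 18, 21, 26] = 5

Answer: 5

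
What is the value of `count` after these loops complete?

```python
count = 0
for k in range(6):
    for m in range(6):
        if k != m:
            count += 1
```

6² - 6 (exclude diagonal)
`count` takes the values: 0 → 1 → 2 → 3 → 4 → 5 → 6 → 7 → 8 → 9 → 10 → 11 → 12 → 13 → 14 → 15 → 16 → 17 → 18 → 19 → 20 → 21 → 22 → 23 → 24 → 25 → 26 → 27 → 28 → 29 → 30

Answer: 30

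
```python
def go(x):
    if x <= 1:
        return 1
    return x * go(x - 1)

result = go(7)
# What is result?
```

go(7) = 7 * 6 * 5 * 4 * 3 * 2 * 1 = 5040

Answer: 5040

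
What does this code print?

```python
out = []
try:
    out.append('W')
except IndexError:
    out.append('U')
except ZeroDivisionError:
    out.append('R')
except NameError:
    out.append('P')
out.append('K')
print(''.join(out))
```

Execution trace: 'W' (try body, no exception) → 'K' (after the try/except). Output: WK

Answer: WK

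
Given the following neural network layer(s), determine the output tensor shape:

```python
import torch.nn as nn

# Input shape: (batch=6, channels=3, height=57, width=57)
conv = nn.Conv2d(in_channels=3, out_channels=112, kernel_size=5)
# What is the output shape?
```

Input: (6, 3, 57, 57) -> Output: (6, 112, 53, 53)

Answer: (6, 112, 53, 53)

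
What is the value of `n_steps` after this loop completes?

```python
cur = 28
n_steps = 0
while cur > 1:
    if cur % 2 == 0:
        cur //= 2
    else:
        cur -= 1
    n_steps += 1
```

Steps to reduce 28 to 1
`n_steps` takes the values: 0 → 1 → 2 → 3 → 4 → 5 → 6

Answer: 6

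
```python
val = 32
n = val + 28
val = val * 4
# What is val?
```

Trace:
`val = 32` → val = 32
`n = val + 28` → n = 60
`val = val * 4` → val = 128
So val = 128

Answer: 128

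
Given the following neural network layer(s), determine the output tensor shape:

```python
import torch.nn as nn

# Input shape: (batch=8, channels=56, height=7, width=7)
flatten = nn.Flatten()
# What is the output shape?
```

Input: (8, 56, 7, 7) -> Output: (8, 2744)

Answer: (8, 2744)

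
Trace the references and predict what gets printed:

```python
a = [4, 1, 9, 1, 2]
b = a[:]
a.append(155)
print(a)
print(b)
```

Key concept: slice [:] creates copy.
Step by step:
`a = [4, 1, 9, 1, 2]` → a = [4, 1, 9, 1, 2]
`b = a[:]` → b = [4, 1, 9, 1, 2]
`a.append(155)` → a = [4, 1, 9, 1, 2, 155]
`print(a)` → prints [4, 1, 9, 1, 2, 155]
`print(b)` → prints [4, 1, 9, 1, 2]

Answer:
[4, 1, 9, 1, 2, 155]
[4, 1, 9, 1, 2]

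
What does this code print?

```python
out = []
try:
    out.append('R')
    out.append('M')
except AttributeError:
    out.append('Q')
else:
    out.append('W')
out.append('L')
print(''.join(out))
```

Execution trace: 'R' (try body) → 'M' (try body, no exception) → 'W' (else) → 'L' (after the try/except). Output: RMWL

Answer: RMWL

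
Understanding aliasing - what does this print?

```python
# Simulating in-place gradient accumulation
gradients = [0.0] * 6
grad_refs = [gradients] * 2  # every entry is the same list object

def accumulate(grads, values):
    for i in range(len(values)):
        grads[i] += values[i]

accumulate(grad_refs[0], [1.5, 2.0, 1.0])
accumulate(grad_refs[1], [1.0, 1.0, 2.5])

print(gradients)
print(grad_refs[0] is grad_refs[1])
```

Key concept: gradient accumulation aliasing.
Step by step:
`gradients = [0.0] * 6` → gradients = [0.0, 0.0, 0.0, 0.0, 0.0, 0.0]
`grad_refs = [gradients] * 2` → grad_refs = [[0.0, 0.0, 0.0, 0.0, 0.0, 0.0], [0.0, 0.0, 0.0, 0.0, 0.0, 0.0]]
`accumulate(grad_refs[0], [1.5, 2.0, 1.0])` → gradients = [1.5, 2.0, 1.0, 0.0, 0.0, 0.0]; grad_refs = [[1.5, 2.0, 1.0, 0.0, 0.0, 0.0], [1.5, 2.0, 1.0, 0.0, 0.0, 0.0]]
`accumulate(grad_refs[1], [1.0, 1.0, 2.5])` → gradients = [2.5, 3.0, 3.5, 0.0, 0.0, 0.0]; grad_refs = [[2.5, 3.0, 3.5, 0.0, 0.0, 0.0], [2.5, 3.0, 3.5, 0.0, 0.0, 0.0]]
`print(gradients)` → prints [2.5, 3.0, 3.5, 0.0, 0.0, 0.0]
`print(grad_refs[0] is grad_refs[1])` → prints True

Answer:
[2.5, 3.0, 3.5, 0.0, 0.0, 0.0]
True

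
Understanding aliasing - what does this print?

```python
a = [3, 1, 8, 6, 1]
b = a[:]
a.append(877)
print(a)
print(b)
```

Key concept: slice [:] creates copy.
Step by step:
`a = [3, 1, 8, 6, 1]` → a = [3, 1, 8, 6, 1]
`b = a[:]` → b = [3, 1, 8, 6, 1]
`a.append(877)` → a = [3, 1, 8, 6, 1, 877]
`print(a)` → prints [3, 1, 8, 6, 1, 877]
`print(b)` → prints [3, 1, 8, 6, 1]

Answer:
[3, 1, 8, 6, 1, 877]
[3, 1, 8, 6, 1]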